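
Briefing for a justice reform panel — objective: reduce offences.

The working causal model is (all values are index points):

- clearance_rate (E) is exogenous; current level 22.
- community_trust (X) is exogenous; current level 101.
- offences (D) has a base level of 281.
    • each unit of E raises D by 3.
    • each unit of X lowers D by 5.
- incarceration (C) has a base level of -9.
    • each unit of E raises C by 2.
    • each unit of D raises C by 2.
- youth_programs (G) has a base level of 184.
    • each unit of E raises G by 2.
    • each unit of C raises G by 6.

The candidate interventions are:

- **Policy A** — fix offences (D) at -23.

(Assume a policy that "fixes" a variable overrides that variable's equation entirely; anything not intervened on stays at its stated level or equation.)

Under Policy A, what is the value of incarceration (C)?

Policy A (D := -23):
  E = 22
  X = 101
  D = -23
  C = -9 + 2·22 + 2·(-23) = -11

-11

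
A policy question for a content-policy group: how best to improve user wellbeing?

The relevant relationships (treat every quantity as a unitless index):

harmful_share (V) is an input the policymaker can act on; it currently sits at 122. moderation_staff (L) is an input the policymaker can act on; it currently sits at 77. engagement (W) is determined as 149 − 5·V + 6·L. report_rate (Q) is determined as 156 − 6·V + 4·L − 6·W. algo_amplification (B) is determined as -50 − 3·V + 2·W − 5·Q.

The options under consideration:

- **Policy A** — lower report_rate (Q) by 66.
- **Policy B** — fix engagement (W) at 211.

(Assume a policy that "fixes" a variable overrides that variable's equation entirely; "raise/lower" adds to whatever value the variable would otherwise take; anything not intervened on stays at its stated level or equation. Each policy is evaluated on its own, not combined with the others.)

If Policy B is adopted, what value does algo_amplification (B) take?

7676

Policy B (W := 211):
  V = 122
  L = 77
  W = 211
  Q = 156 − 6·122 + 4·77 − 6·211 = -1534
  B = -50 − 3·122 + 2·211 − 5·(-1534) = 7676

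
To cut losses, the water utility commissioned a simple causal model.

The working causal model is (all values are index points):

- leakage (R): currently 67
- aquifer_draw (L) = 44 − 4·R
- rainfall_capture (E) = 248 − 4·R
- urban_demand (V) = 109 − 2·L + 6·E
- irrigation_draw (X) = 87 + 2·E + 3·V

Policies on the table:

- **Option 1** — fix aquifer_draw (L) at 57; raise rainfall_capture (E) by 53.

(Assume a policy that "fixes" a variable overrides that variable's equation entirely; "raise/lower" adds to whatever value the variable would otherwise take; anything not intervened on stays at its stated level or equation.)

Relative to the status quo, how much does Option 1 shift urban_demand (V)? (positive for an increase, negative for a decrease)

Baseline:
  R = 67
  L = 44 − 4·67 = -224
  E = 248 − 4·67 = -20
  V = 109 − 2·(-224) + 6·(-20) = 437
Option 1 (L := 57, E + 53):
  R = 67
  L = 57
  E = 248 − 4·67 (+53 from intervention) = 33
  V = 109 − 2·57 + 6·33 = 193
Change in V: 193 − 437 = -244

-244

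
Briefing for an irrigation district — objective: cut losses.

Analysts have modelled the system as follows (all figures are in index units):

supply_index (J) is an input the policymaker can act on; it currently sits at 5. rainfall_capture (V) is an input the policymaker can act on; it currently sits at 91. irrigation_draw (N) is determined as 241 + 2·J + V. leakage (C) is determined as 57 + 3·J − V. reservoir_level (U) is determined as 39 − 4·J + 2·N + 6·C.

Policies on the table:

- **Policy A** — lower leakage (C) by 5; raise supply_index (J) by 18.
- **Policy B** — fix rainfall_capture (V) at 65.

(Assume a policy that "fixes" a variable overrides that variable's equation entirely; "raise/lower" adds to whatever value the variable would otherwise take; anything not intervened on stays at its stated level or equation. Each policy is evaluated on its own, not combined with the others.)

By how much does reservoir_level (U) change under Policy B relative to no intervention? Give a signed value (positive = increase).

104

Baseline:
  J = 5
  V = 91
  N = 241 + 2·5 + 91 = 342
  C = 57 + 3·5 − 91 = -19
  U = 39 − 4·5 + 2·342 + 6·(-19) = 589
Policy B (V := 65):
  J = 5
  V = 65
  N = 241 + 2·5 + 65 = 316
  C = 57 + 3·5 − 65 = 7
  U = 39 − 4·5 + 2·316 + 6·7 = 693
Change in U: 693 − 589 = 104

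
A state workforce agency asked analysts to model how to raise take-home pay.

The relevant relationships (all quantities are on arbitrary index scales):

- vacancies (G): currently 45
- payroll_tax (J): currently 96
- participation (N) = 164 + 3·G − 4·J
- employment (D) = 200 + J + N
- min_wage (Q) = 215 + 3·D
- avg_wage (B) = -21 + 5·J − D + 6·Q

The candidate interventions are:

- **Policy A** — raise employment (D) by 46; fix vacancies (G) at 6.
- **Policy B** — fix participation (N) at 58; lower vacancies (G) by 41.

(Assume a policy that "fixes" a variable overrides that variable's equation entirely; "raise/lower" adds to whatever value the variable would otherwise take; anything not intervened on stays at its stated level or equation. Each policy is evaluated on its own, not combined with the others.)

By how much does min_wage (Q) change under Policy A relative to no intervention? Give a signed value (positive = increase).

-213

Baseline:
  G = 45
  J = 96
  N = 164 + 3·45 − 4·96 = -85
  D = 200 + 96 + (-85) = 211
  Q = 215 + 3·211 = 848
Policy A (D + 46, G := 6):
  G = 6
  J = 96
  N = 164 + 3·6 − 4·96 = -202
  D = 200 + 96 + (-202) (+46 from intervention) = 140
  Q = 215 + 3·140 = 635
Change in Q: 635 − 848 = -213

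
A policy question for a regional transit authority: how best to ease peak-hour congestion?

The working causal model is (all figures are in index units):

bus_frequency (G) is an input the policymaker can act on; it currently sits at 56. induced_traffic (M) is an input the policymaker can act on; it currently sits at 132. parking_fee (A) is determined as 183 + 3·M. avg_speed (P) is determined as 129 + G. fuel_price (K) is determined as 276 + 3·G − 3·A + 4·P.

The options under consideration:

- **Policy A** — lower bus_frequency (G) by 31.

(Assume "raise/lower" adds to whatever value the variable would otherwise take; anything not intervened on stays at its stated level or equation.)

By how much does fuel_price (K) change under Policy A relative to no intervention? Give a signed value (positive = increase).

-217

Baseline:
  G = 56
  M = 132
  A = 183 + 3·132 = 579
  P = 129 + 56 = 185
  K = 276 + 3·56 − 3·579 + 4·185 = -553
Policy A (G − 31):
  G = 56 − 31 = 25
  M = 132
  A = 183 + 3·132 = 579
  P = 129 + 25 = 154
  K = 276 + 3·25 − 3·579 + 4·154 = -770
Change in K: -770 − (-553) = -217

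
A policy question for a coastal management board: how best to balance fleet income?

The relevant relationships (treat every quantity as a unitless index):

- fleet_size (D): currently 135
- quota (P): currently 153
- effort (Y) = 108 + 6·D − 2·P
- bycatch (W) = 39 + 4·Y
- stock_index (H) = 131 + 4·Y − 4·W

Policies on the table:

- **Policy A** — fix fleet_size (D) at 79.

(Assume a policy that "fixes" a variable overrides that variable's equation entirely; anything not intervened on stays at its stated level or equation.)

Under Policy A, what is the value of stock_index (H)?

Policy A (D := 79):
  D = 79
  P = 153
  Y = 108 + 6·79 − 2·153 = 276
  W = 39 + 4·276 = 1143
  H = 131 + 4·276 − 4·1143 = -3337

-3337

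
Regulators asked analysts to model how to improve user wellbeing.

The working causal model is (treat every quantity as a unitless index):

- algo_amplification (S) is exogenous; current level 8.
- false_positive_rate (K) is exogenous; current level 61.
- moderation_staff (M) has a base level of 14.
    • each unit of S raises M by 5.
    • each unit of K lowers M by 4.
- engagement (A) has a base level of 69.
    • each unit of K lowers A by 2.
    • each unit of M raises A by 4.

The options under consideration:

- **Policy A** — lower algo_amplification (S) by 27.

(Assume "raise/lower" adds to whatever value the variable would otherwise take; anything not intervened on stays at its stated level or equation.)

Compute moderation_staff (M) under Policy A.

-325

Policy A (S − 27):
  S = 8 − 27 = -19
  K = 61
  M = 14 + 5·(-19) − 4·61 = -325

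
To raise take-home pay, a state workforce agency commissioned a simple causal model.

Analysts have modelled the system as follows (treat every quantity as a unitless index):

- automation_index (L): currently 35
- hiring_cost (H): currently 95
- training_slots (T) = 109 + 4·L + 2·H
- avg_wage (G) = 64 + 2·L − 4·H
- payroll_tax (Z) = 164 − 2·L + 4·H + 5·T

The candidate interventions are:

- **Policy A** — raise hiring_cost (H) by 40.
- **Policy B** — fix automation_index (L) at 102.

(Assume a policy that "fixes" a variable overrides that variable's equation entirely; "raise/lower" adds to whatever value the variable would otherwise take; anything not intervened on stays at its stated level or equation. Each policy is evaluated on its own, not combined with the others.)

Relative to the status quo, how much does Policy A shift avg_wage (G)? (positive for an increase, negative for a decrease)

-160

Baseline:
  L = 35
  H = 95
  G = 64 + 2·35 − 4·95 = -246
Policy A (H + 40):
  L = 35
  H = 95 + 40 = 135
  G = 64 + 2·35 − 4·135 = -406
Change in G: -406 − (-246) = -160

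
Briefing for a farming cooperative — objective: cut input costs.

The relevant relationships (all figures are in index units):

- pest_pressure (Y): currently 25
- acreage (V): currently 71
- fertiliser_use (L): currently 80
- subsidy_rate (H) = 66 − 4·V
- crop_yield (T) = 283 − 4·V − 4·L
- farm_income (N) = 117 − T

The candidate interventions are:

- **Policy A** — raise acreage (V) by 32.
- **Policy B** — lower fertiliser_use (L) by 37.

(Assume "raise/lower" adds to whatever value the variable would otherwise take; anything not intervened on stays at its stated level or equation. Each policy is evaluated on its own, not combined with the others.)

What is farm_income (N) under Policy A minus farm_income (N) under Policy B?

276

Policy A (V + 32):
  V = 71 + 32 = 103
  L = 80
  T = 283 − 4·103 − 4·80 = -449
  N = 117 − (-449) = 566
Policy B (L − 37):
  V = 71
  L = 80 − 37 = 43
  T = 283 − 4·71 − 4·43 = -173
  N = 117 − (-173) = 290
N: 566 − 290 = 276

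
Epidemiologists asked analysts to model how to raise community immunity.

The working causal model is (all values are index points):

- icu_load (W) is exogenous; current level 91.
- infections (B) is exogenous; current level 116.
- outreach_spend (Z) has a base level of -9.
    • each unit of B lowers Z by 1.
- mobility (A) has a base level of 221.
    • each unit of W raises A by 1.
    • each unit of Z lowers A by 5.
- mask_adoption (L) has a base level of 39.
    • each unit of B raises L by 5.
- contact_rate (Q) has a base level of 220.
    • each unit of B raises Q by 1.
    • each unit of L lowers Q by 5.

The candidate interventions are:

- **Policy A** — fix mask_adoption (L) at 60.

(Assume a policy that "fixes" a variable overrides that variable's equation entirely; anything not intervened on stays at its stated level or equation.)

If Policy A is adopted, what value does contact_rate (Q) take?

36

Policy A (L := 60):
  B = 116
  L = 60
  Q = 220 + 116 − 5·60 = 36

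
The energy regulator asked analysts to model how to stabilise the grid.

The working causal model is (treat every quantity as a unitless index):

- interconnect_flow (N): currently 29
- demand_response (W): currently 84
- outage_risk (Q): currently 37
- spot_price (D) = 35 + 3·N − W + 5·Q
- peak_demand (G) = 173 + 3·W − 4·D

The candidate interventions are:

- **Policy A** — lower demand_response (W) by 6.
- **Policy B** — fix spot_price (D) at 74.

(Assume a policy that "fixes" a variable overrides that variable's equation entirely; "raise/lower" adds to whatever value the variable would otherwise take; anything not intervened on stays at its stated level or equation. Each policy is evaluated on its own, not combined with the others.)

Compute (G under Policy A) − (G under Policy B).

-638

Policy A (W − 6):
  N = 29
  W = 84 − 6 = 78
  Q = 37
  D = 35 + 3·29 − 78 + 5·37 = 229
  G = 173 + 3·78 − 4·229 = -509
Policy B (D := 74):
  N = 29
  W = 84
  Q = 37
  D = 74
  G = 173 + 3·84 − 4·74 = 129
G: -509 − 129 = -638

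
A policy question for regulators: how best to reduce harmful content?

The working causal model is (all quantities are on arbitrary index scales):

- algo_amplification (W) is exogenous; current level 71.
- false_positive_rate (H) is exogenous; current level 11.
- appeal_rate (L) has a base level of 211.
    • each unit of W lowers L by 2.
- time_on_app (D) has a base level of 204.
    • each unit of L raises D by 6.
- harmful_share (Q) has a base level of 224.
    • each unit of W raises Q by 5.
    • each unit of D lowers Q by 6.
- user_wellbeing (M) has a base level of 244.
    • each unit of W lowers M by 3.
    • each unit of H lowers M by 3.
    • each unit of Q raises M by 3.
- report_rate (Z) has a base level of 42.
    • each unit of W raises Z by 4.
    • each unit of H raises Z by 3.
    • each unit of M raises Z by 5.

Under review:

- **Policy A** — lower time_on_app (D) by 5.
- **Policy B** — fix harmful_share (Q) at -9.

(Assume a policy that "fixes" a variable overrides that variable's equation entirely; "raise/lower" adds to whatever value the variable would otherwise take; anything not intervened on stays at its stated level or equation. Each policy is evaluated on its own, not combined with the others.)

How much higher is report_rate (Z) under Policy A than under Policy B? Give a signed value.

-46350

Policy A (D − 5):
  W = 71
  H = 11
  L = 211 − 2·71 = 69
  D = 204 + 6·69 (−5 from intervention) = 613
  Q = 224 + 5·71 − 6·613 = -3099
  M = 244 − 3·71 − 3·11 + 3·(-3099) = -9299
  Z = 42 + 4·71 + 3·11 + 5·(-9299) = -46136
Policy B (Q := -9):
  W = 71
  H = 11
  L = 211 − 2·71 = 69
  D = 204 + 6·69 = 618
  Q = -9
  M = 244 − 3·71 − 3·11 + 3·(-9) = -29
  Z = 42 + 4·71 + 3·11 + 5·(-29) = 214
Z: -46136 − 214 = -46350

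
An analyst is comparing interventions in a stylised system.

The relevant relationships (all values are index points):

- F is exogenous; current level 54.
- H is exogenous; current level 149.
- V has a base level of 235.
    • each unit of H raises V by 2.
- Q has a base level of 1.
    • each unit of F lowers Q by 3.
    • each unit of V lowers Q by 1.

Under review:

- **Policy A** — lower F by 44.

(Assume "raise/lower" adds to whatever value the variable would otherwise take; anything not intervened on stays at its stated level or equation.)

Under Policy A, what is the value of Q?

Policy A (F − 44):
  F = 54 − 44 = 10
  H = 149
  V = 235 + 2·149 = 533
  Q = 1 − 3·10 − 533 = -562

-562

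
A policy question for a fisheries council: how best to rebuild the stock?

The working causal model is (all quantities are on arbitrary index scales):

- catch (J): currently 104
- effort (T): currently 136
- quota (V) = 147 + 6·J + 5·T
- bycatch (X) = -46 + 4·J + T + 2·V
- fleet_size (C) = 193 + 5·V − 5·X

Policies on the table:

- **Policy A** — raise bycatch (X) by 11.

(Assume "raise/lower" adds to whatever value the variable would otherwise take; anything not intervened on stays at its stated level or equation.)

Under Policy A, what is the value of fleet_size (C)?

Policy A (X + 11):
  J = 104
  T = 136
  V = 147 + 6·104 + 5·136 = 1451
  X = -46 + 4·104 + 136 + 2·1451 (+11 from intervention) = 3419
  C = 193 + 5·1451 − 5·3419 = -9647

-9647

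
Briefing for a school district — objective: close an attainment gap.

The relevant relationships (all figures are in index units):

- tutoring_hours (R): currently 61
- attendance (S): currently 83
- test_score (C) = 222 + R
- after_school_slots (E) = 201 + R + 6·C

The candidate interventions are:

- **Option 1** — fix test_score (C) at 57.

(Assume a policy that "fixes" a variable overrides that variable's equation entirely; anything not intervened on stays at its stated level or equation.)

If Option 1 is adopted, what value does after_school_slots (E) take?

Option 1 (C := 57):
  R = 61
  C = 57
  E = 201 + 61 + 6·57 = 604

604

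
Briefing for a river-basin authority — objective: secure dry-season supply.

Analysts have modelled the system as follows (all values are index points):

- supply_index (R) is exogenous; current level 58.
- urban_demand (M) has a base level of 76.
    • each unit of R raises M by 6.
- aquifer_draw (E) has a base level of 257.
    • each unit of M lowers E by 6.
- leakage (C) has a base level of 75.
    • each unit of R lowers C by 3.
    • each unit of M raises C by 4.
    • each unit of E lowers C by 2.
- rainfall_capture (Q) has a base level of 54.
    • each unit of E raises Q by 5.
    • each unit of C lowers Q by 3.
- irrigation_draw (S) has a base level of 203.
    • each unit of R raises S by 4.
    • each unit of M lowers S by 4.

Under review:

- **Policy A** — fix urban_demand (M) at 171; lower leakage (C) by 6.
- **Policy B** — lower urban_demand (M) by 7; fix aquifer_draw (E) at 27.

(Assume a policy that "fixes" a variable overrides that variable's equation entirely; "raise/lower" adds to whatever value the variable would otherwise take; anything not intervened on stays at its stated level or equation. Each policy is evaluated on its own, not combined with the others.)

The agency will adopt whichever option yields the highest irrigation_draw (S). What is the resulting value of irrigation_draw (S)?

Policy A (M := 171, C − 6):
  R = 58
  M = 171
  S = 203 + 4·58 − 4·171 = -249
Policy B (M − 7, E := 27):
  R = 58
  M = 76 + 6·58 (−7 from intervention) = 417
  S = 203 + 4·58 − 4·417 = -1233
Comparing — Policy A: S=-249, Policy B: S=-1233. Highest is -249 (Policy A).

-249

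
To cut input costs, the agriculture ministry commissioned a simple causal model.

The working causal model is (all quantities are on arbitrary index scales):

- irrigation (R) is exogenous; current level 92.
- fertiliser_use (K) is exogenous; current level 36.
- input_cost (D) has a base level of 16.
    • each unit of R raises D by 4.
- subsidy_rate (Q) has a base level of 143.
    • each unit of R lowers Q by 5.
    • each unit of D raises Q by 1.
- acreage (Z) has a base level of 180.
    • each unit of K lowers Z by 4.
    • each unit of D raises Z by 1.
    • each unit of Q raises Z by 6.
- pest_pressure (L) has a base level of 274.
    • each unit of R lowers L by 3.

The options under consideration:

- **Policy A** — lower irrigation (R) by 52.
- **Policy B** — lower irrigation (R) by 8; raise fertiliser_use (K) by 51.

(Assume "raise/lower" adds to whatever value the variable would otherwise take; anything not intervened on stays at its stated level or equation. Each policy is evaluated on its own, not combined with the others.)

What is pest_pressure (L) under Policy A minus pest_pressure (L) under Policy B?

Policy A (R − 52):
  R = 92 − 52 = 40
  L = 274 − 3·40 = 154
Policy B (R − 8, K + 51):
  R = 92 − 8 = 84
  L = 274 − 3·84 = 22
L: 154 − 22 = 132

132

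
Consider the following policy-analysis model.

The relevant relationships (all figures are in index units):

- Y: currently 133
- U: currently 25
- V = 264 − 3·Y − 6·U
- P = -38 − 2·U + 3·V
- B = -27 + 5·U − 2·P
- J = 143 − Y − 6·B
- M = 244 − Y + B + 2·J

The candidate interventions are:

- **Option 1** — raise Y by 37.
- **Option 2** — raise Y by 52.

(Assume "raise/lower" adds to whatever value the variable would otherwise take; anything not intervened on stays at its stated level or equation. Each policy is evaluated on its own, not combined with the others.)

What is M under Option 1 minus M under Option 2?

3015

Option 1 (Y + 37):
  Y = 133 + 37 = 170
  U = 25
  V = 264 − 3·170 − 6·25 = -396
  P = -38 − 2·25 + 3·(-396) = -1276
  B = -27 + 5·25 − 2·(-1276) = 2650
  J = 143 − 170 − 6·2650 = -15927
  M = 244 − 170 + 2650 + 2·(-15927) = -29130
Option 2 (Y + 52):
  Y = 133 + 52 = 185
  U = 25
  V = 264 − 3·185 − 6·25 = -441
  P = -38 − 2·25 + 3·(-441) = -1411
  B = -27 + 5·25 − 2·(-1411) = 2920
  J = 143 − 185 − 6·2920 = -17562
  M = 244 − 185 + 2920 + 2·(-17562) = -32145
M: -29130 − (-32145) = 3015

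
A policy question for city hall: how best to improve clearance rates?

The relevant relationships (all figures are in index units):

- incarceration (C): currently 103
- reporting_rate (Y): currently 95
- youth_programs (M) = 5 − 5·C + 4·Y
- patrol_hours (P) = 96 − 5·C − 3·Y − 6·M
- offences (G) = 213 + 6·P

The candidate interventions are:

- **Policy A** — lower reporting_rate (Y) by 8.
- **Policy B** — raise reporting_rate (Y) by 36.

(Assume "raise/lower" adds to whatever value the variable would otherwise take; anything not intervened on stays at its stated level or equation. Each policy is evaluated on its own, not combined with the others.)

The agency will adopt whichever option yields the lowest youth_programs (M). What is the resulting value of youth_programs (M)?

-162

Policy A (Y − 8):
  C = 103
  Y = 95 − 8 = 87
  M = 5 − 5·103 + 4·87 = -162
Policy B (Y + 36):
  C = 103
  Y = 95 + 36 = 131
  M = 5 − 5·103 + 4·131 = 14
Comparing — Policy A: M=-162, Policy B: M=14. Lowest is -162 (Policy A).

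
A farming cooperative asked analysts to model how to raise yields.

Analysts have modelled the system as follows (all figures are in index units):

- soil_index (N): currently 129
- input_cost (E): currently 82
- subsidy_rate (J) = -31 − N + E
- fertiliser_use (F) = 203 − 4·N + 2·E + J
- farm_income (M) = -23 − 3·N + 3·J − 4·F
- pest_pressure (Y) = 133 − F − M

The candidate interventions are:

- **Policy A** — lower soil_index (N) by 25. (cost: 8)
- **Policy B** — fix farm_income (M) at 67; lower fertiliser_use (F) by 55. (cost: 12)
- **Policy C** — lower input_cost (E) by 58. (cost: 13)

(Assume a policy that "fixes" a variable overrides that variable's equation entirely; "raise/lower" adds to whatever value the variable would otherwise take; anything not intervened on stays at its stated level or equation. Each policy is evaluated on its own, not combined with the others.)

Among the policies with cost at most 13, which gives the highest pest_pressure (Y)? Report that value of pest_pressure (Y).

348

Policy A (N − 25):
  N = 129 − 25 = 104
  E = 82
  J = -31 − 104 + 82 = -53
  F = 203 − 4·104 + 2·82 + (-53) = -102
  M = -23 − 3·104 + 3·(-53) − 4·(-102) = -86
  Y = 133 − (-102) − (-86) = 321
Policy B (M := 67, F − 55):
  N = 129
  E = 82
  J = -31 − 129 + 82 = -78
  F = 203 − 4·129 + 2·82 + (-78) (−55 from intervention) = -282
  M = 67
  Y = 133 − (-282) − 67 = 348
Policy C (E − 58):
  N = 129
  E = 82 − 58 = 24
  J = -31 − 129 + 24 = -136
  F = 203 − 4·129 + 2·24 + (-136) = -401
  M = -23 − 3·129 + 3·(-136) − 4·(-401) = 786
  Y = 133 − (-401) − 786 = -252
Comparing — Policy A: Y=321, Policy B: Y=348, Policy C: Y=-252. Highest is 348 (Policy B).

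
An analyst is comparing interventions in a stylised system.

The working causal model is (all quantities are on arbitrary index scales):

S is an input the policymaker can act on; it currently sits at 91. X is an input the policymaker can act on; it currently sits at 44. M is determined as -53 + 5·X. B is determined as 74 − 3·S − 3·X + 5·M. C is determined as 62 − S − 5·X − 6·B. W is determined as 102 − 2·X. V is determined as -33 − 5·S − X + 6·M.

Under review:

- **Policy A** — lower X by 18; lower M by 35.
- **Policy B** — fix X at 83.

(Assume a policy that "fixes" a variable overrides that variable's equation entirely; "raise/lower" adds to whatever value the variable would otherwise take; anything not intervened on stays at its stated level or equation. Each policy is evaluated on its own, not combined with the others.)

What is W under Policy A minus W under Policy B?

114

Policy A (X − 18, M − 35):
  X = 44 − 18 = 26
  W = 102 − 2·26 = 50
Policy B (X := 83):
  X = 83
  W = 102 − 2·83 = -64
W: 50 − (-64) = 114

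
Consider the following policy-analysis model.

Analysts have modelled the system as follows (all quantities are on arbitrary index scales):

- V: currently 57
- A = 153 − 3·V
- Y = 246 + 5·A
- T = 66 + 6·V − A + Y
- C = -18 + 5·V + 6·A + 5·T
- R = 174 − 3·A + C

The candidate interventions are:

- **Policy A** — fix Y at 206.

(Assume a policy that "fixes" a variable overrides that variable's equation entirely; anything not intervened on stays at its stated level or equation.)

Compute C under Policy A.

Policy A (Y := 206):
  V = 57
  A = 153 − 3·57 = -18
  Y = 206
  T = 66 + 6·57 − (-18) + 206 = 632
  C = -18 + 5·57 + 6·(-18) + 5·632 = 3319

3319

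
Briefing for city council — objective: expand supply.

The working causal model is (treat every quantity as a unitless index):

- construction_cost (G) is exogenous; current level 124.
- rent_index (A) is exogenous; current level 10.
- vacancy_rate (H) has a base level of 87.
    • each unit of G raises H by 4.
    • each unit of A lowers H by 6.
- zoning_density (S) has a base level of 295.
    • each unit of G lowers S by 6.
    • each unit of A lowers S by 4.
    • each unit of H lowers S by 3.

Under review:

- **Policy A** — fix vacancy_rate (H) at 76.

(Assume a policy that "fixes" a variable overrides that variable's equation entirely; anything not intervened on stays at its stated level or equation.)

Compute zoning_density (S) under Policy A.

-717

Policy A (H := 76):
  G = 124
  A = 10
  H = 76
  S = 295 − 6·124 − 4·10 − 3·76 = -717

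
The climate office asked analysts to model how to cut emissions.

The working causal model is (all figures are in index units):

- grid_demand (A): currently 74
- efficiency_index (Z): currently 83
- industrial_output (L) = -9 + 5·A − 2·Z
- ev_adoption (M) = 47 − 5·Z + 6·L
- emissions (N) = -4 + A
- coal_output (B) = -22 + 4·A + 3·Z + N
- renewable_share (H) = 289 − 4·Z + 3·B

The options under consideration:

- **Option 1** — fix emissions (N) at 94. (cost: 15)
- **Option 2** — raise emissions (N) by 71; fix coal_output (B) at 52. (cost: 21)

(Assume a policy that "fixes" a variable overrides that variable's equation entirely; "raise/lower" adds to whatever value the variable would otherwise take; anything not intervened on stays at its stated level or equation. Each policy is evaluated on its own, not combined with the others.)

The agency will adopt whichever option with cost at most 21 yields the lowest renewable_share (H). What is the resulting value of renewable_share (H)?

113

Option 1 (N := 94):
  A = 74
  Z = 83
  N = 94
  B = -22 + 4·74 + 3·83 + 94 = 617
  H = 289 − 4·83 + 3·617 = 1808
Option 2 (N + 71, B := 52):
  A = 74
  Z = 83
  N = -4 + 74 (+71 from intervention) = 141
  B = 52
  H = 289 − 4·83 + 3·52 = 113
Comparing — Option 1: H=1808, Option 2: H=113. Lowest is 113 (Option 2).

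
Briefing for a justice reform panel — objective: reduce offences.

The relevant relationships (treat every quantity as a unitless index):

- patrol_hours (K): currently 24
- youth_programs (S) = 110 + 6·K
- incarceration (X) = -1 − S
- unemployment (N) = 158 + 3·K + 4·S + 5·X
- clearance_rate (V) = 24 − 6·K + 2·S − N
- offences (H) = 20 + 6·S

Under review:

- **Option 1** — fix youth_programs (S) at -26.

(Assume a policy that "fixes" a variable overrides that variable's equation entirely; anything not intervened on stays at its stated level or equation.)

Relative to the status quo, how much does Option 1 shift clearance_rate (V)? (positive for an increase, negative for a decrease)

Baseline:
  K = 24
  S = 110 + 6·24 = 254
  X = -1 − 254 = -255
  N = 158 + 3·24 + 4·254 + 5·(-255) = -29
  V = 24 − 6·24 + 2·254 − (-29) = 417
Option 1 (S := -26):
  K = 24
  S = -26
  X = -1 − (-26) = 25
  N = 158 + 3·24 + 4·(-26) + 5·25 = 251
  V = 24 − 6·24 + 2·(-26) − 251 = -423
Change in V: -423 − 417 = -840

-840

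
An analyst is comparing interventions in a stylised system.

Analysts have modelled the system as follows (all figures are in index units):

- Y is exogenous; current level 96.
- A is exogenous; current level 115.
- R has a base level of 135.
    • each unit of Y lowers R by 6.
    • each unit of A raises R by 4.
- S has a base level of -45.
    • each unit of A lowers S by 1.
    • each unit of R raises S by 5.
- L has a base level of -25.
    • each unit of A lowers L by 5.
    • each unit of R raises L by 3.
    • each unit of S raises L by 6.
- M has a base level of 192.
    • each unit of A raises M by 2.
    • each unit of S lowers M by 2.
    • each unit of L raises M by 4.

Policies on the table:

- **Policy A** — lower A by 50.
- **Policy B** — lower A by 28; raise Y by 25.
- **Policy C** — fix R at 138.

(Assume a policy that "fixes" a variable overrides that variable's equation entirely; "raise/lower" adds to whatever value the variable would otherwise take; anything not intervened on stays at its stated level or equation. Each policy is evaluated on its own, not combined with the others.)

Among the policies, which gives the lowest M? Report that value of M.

Policy A (A − 50):
  Y = 96
  A = 115 − 50 = 65
  R = 135 − 6·96 + 4·65 = -181
  S = -45 − 65 + 5·(-181) = -1015
  L = -25 − 5·65 + 3·(-181) + 6·(-1015) = -6983
  M = 192 + 2·65 − 2·(-1015) + 4·(-6983) = -25580
Policy B (A − 28, Y + 25):
  Y = 96 + 25 = 121
  A = 115 − 28 = 87
  R = 135 − 6·121 + 4·87 = -243
  S = -45 − 87 + 5·(-243) = -1347
  L = -25 − 5·87 + 3·(-243) + 6·(-1347) = -9271
  M = 192 + 2·87 − 2·(-1347) + 4·(-9271) = -34024
Policy C (R := 138):
  Y = 96
  A = 115
  R = 138
  S = -45 − 115 + 5·138 = 530
  L = -25 − 5·115 + 3·138 + 6·530 = 2994
  M = 192 + 2·115 − 2·530 + 4·2994 = 11338
Comparing — Policy A: M=-25580, Policy B: M=-34024, Policy C: M=11338. Lowest is -34024 (Policy B).

-34024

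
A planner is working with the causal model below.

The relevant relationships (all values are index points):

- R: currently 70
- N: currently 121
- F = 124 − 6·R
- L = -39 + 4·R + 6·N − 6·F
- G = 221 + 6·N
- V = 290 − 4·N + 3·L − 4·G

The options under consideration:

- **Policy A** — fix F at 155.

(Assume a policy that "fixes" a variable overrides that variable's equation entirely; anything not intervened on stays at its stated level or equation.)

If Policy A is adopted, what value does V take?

-3871

Policy A (F := 155):
  R = 70
  N = 121
  F = 155
  L = -39 + 4·70 + 6·121 − 6·155 = 37
  G = 221 + 6·121 = 947
  V = 290 − 4·121 + 3·37 − 4·947 = -3871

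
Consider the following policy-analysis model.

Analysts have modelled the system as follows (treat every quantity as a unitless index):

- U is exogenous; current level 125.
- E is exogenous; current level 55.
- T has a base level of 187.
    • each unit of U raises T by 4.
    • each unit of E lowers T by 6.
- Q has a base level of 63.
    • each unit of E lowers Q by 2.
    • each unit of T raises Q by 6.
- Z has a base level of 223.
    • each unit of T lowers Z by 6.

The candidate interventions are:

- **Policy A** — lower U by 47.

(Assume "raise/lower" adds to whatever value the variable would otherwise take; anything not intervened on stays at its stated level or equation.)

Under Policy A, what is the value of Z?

Policy A (U − 47):
  U = 125 − 47 = 78
  E = 55
  T = 187 + 4·78 − 6·55 = 169
  Z = 223 − 6·169 = -791

-791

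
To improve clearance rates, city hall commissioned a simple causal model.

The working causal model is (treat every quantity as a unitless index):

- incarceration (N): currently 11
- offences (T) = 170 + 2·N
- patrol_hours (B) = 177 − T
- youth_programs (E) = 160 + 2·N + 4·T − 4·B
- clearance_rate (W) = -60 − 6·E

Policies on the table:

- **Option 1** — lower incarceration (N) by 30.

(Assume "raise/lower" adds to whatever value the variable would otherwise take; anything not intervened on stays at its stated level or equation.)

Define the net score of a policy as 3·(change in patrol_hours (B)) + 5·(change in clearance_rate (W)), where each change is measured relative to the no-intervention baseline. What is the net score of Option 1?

Baseline:
  N = 11
  T = 170 + 2·11 = 192
  B = 177 − 192 = -15
  E = 160 + 2·11 + 4·192 − 4·(-15) = 1010
  W = -60 − 6·1010 = -6120
Option 1 (N − 30):
  N = 11 − 30 = -19
  T = 170 + 2·(-19) = 132
  B = 177 − 132 = 45
  E = 160 + 2·(-19) + 4·132 − 4·45 = 470
  W = -60 − 6·470 = -2880
ΔB = 45 − (-15) = 60; ΔW = -2880 − (-6120) = 3240
Score = 3·60 + 5·3240 = 16380

16380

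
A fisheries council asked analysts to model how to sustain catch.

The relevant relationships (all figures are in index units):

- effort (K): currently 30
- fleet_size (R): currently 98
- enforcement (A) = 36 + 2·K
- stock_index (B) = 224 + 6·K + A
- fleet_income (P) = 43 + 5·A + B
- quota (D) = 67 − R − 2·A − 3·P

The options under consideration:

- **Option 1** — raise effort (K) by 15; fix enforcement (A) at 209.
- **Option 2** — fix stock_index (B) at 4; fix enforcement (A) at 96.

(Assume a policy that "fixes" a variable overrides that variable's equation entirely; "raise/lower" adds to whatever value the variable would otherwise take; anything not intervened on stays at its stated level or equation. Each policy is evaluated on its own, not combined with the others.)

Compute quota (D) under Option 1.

-5822

Option 1 (K + 15, A := 209):
  K = 30 + 15 = 45
  R = 98
  A = 209
  B = 224 + 6·45 + 209 = 703
  P = 43 + 5·209 + 703 = 1791
  D = 67 − 98 − 2·209 − 3·1791 = -5822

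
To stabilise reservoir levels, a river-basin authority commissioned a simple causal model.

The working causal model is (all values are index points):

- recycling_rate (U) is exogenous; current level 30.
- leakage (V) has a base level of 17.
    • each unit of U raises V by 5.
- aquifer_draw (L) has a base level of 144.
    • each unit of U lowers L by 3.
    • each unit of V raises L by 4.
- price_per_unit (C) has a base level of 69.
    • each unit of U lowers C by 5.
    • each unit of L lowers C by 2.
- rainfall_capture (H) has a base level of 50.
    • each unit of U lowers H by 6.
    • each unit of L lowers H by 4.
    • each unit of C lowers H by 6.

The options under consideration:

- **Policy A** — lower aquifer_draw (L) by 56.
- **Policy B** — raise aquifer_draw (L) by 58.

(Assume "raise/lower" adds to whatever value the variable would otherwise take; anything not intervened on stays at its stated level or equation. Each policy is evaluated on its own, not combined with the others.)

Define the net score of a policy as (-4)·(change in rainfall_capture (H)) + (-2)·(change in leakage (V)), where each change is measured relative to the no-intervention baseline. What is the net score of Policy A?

1792

Baseline:
  U = 30
  V = 17 + 5·30 = 167
  L = 144 − 3·30 + 4·167 = 722
  C = 69 − 5·30 − 2·722 = -1525
  H = 50 − 6·30 − 4·722 − 6·(-1525) = 6132
Policy A (L − 56):
  U = 30
  V = 17 + 5·30 = 167
  L = 144 − 3·30 + 4·167 (−56 from intervention) = 666
  C = 69 − 5·30 − 2·666 = -1413
  H = 50 − 6·30 − 4·666 − 6·(-1413) = 5684
ΔH = 5684 − 6132 = -448; ΔV = 167 − 167 = 0
Score = (-4)·(-448) + (-2)·0 = 1792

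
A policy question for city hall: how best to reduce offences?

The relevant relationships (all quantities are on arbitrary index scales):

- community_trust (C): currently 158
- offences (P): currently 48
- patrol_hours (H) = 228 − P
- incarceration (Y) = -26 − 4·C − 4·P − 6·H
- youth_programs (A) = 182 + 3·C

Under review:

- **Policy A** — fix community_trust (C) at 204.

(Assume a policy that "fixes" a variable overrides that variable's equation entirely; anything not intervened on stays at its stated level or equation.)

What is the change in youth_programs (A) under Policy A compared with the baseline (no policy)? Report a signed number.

138

Baseline:
  C = 158
  A = 182 + 3·158 = 656
Policy A (C := 204):
  C = 204
  A = 182 + 3·204 = 794
Change in A: 794 − 656 = 138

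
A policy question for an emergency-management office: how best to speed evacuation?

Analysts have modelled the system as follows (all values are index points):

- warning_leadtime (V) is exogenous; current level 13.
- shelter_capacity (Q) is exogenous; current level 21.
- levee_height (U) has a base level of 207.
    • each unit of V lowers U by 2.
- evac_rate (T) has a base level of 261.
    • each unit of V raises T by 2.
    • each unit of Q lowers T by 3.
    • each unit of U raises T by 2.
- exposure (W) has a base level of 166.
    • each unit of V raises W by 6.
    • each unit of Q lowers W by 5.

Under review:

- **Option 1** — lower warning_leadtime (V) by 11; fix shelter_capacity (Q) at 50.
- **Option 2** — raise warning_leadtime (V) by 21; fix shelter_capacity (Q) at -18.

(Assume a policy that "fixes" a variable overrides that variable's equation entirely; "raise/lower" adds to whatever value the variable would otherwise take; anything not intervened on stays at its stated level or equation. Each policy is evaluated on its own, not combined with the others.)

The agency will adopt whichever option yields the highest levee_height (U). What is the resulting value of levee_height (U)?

Option 1 (V − 11, Q := 50):
  V = 13 − 11 = 2
  U = 207 − 2·2 = 203
Option 2 (V + 21, Q := -18):
  V = 13 + 21 = 34
  U = 207 − 2·34 = 139
Comparing — Option 1: U=203, Option 2: U=139. Highest is 203 (Option 1).

203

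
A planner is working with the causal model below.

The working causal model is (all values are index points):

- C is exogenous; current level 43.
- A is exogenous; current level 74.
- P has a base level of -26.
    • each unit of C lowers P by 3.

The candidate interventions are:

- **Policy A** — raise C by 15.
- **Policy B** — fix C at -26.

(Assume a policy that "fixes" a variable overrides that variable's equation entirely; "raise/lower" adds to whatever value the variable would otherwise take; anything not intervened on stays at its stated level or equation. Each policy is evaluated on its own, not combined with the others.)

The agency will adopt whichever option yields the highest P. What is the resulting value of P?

Policy A (C + 15):
  C = 43 + 15 = 58
  P = -26 − 3·58 = -200
Policy B (C := -26):
  C = -26
  P = -26 − 3·(-26) = 52
Comparing — Policy A: P=-200, Policy B: P=52. Highest is 52 (Policy B).

52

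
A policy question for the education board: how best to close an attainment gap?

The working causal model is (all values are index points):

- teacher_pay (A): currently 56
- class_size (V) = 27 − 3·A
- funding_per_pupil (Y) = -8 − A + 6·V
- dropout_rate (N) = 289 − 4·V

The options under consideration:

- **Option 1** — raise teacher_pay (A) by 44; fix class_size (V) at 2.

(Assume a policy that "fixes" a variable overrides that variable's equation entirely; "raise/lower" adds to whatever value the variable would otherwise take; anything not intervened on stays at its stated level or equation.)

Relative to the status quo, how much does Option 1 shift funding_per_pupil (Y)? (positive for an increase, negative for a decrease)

814

Baseline:
  A = 56
  V = 27 − 3·56 = -141
  Y = -8 − 56 + 6·(-141) = -910
Option 1 (A + 44, V := 2):
  A = 56 + 44 = 100
  V = 2
  Y = -8 − 100 + 6·2 = -96
Change in Y: -96 − (-910) = 814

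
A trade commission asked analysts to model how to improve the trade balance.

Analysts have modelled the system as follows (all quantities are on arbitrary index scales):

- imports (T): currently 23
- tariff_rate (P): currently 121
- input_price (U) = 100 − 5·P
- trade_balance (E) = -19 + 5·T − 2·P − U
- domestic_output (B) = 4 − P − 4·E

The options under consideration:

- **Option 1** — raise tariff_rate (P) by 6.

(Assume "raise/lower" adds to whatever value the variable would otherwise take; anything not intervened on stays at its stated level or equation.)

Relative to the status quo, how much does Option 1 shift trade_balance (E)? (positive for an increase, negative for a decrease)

Baseline:
  T = 23
  P = 121
  U = 100 − 5·121 = -505
  E = -19 + 5·23 − 2·121 − (-505) = 359
Option 1 (P + 6):
  T = 23
  P = 121 + 6 = 127
  U = 100 − 5·127 = -535
  E = -19 + 5·23 − 2·127 − (-535) = 377
Change in E: 377 − 359 = 18

18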